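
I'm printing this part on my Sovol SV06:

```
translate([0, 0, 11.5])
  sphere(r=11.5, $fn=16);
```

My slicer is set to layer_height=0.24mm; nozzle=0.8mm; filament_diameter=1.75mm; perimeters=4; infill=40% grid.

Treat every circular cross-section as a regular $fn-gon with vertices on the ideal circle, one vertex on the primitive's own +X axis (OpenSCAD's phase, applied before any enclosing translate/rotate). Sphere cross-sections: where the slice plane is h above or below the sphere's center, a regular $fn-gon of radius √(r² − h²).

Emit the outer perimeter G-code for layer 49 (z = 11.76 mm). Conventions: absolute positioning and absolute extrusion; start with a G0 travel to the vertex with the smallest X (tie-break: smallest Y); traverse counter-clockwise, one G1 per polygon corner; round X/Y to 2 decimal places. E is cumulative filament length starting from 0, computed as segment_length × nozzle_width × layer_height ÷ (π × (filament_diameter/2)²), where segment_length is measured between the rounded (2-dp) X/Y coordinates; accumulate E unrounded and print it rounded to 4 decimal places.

At z = 11.76 mm: the sphere: section is a regular 16-gon, circumradius = √(r²−h²) = √(11.5²−0.26²) = 11.497. The outline is a single polygon with 16 vertices. Extrusion per mm of travel: 0.8 × 0.24 / (π × 0.875²) = 0.079824. Accumulating E over each segment gives final E = 5.7294.

G0 X-11.50 Y0.00 Z11.76
G1 X-10.62 Y-4.40 E0.3582
G1 X-8.13 Y-8.13 E0.7162
G1 X-4.40 Y-10.62 E1.0742
G1 X0.00 Y-11.50 E1.4323
G1 X4.40 Y-10.62 E1.7905
G1 X8.13 Y-8.13 E2.1485
G1 X10.62 Y-4.40 E2.5065
G1 X11.50 Y0.00 E2.8647
G1 X10.62 Y4.40 E3.2229
G1 X8.13 Y8.13 E3.5809
G1 X4.40 Y10.62 E3.9389
G1 X0.00 Y11.50 E4.2970
G1 X-4.40 Y10.62 E4.6552
G1 X-8.13 Y8.13 E5.0132
G1 X-10.62 Y4.40 E5.3712
G1 X-11.50 Y0.00 E5.7294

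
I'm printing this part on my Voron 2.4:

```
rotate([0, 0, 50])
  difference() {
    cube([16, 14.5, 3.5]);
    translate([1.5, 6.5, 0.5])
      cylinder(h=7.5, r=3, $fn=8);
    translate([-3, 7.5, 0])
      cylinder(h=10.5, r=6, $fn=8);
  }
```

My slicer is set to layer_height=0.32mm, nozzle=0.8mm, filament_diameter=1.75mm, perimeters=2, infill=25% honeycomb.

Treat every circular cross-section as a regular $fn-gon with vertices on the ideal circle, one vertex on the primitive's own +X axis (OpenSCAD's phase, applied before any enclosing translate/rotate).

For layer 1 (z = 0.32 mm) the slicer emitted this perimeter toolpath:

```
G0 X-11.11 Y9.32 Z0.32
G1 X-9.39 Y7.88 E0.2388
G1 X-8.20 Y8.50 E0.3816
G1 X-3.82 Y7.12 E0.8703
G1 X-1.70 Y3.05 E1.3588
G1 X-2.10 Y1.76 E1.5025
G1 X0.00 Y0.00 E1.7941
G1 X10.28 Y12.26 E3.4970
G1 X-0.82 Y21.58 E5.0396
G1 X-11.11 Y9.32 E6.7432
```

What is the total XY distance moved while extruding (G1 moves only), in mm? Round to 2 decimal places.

Sum the Euclidean lengths of each G1 segment: total = 63.36 mm.

63.36 mm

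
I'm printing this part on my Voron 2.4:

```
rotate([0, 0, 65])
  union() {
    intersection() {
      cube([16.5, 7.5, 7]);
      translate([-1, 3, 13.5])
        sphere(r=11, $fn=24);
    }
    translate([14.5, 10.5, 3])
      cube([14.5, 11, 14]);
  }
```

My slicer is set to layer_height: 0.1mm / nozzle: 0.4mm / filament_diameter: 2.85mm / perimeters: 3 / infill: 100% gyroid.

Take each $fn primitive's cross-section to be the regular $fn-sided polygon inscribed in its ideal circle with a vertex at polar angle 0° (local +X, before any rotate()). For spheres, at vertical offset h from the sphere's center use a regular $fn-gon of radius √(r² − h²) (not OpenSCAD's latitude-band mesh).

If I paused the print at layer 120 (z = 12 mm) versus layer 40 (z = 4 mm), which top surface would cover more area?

Layer 120 (z = 12): the cube is absent (z outside [0, 7]); the r=11 sphere at (-1, 3) slices to a regular 24-gon of circumradius 10.897 (√(r²−h²) with h=1.5 from center) (area = (24/2)·10.897²·sin(360°/24) = 368.82 mm²); Taking the intersection: at least one operand is absent at this height, so nothing remains; the cube at (14.5, 10.5) is present — its section is the full 14.5×11 rectangle (area 159.50 mm²); Taking the union: only the 14.5×11 cube at (14.5, 10.5) is present, so the union is just that shape — area = 159.50 mm²; (rotated 65° about Z; rotation is an isometry so areas/perimeters/island counts are preserved). So its area = 159.50 mm². Layer 40 (z = 4): the 16.5×7.5 cube contributes its full rectangle (area 123.75 mm²); the sphere at (-1, 3): section is a regular 24-gon, circumradius = √(r²−h²) = √(11²−9.5²) = 5.545 (area = (24/2)·5.545²·sin(360°/24) = 95.50 mm²); Taking the intersection: the r=11 sphere at (-1, 3) partially overlaps the 16.5×7.5 cube; clipping to the common part keeps 29.87 mm² — area = 29.87 mm²; the cube at (14.5, 10.5) (footprint 14.5×11) is included at this height (area 159.50 mm²); Combining (union): the 2 present regions are separate (no shared area or edge), so areas and boundary lengths simply add and each stays a separate island — area = 189.37 mm²; (rotated 65° about Z; rotation is an isometry so areas/perimeters/island counts are preserved). So its area = 189.37 mm². Layer 40 is larger (189.37 vs 159.50 mm²).

layer 40 (z = 4 mm)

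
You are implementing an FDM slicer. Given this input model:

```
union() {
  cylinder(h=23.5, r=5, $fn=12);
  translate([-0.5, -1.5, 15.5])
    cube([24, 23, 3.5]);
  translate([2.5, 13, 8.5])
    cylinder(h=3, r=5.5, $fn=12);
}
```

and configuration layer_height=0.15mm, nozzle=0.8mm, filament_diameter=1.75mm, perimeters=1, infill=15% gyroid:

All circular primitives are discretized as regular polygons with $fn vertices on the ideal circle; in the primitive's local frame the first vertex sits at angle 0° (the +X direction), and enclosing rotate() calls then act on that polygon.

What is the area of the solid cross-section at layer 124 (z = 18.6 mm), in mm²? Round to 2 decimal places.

597.83 mm²

At z = 18.6 mm: the r=5 cylinder gives a regular 12-gon of circumradius 5 (constant along its height) (area = (12/2)·5.000²·sin(360°/12) = 75.00 mm²); the 24×23 cube at (-0.5, -1.5) contributes its full rectangle (area 552.00 mm²); the cylinder at (2.5, 13) is not intersected at this z (z outside [8.5, 11.5]); Taking the union: the regions partially overlap — summed areas 627.00 mm² minus the doubly-counted overlap 29.17 mm² gives 597.83 mm² — area = 597.83 mm². Overall, the cross-section is a single solid region. Net area = 597.83 mm².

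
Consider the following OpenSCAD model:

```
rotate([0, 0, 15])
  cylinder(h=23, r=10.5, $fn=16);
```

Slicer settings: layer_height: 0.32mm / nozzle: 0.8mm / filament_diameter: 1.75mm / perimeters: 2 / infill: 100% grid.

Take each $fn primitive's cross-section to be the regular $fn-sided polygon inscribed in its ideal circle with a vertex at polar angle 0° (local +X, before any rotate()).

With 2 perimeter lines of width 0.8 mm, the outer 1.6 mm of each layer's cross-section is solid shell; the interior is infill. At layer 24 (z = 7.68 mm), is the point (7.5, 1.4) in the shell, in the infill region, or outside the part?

infill

At z = 7.68 mm: the r=10.5 cylinder gives a regular 16-gon of circumradius 10.5 (constant along its height); (whole slice rotated 15° about Z — lengths, areas and connectivity unchanged). Overall, the cross-section is a single solid region. Undo the 15° rotation: the query point maps to (7.607, -0.589) in the un-rotated model frame. The nearest boundary edge runs (9.70, -4.02)→(10.50, 0.00); distance from the point to it = 2.72 mm. The point is inside the cross-section and 2.72 mm from the nearest boundary — more than the 1.6 mm shell width (2 × 0.8), so it's in the infill interior.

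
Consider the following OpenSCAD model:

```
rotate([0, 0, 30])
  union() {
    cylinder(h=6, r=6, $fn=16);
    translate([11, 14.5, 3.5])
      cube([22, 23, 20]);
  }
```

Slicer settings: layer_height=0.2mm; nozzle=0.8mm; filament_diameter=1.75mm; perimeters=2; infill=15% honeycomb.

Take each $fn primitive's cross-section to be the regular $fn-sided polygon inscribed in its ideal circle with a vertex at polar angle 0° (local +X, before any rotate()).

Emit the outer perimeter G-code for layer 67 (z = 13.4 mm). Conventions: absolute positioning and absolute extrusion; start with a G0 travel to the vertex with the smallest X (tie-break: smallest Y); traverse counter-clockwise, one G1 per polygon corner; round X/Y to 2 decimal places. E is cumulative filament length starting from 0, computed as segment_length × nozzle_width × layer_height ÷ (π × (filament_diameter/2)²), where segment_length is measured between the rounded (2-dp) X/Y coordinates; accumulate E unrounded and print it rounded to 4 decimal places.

G0 X-9.22 Y37.98 Z13.40
G1 X2.28 Y18.06 E1.5300
G1 X21.33 Y29.06 E2.9933
G1 X9.83 Y48.98 E4.5234
G1 X-9.22 Y37.98 E5.9867

At z = 13.4 mm: the cylinder does not reach this height (z outside [0, 6]); the cube at (11, 14.5) (footprint 22×23) is included at this height; Taking the union: only the 22×23 cube at (11, 14.5) is present, so the union is just that shape — 1 connected region; (whole slice rotated 30° about Z — lengths, areas and connectivity unchanged). The outline is a single polygon with 4 vertices. Extrusion per mm of travel: 0.8 × 0.2 / (π × 0.875²) = 0.066520. Accumulating E over each segment gives final E = 5.9867.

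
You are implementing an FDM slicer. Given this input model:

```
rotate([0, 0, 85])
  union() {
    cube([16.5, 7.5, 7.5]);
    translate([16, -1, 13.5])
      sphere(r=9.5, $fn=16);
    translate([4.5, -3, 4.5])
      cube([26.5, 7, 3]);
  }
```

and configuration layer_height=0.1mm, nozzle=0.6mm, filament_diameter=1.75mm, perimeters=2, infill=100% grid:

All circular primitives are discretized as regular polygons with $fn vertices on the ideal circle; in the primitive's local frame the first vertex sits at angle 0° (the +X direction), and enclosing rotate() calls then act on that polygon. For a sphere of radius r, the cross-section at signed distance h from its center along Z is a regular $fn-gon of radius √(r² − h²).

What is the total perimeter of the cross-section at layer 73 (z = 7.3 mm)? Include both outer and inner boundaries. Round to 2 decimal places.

At z = 7.3 mm: the cube is present — its section is the full 16.5×7.5 rectangle (perimeter 48.00 mm); the sphere at (16, -1): section is a regular 16-gon, circumradius = √(r²−h²) = √(9.5²−6.2²) = 7.198 (perimeter = 2·16·7.198·sin(180°/16) = 44.94 mm); the 26.5×7 cube at (4.5, -3) contributes its full rectangle (perimeter 67.00 mm); Combining (union): the regions partially overlap (shared area 149.04 mm²), so the edge portions inside another operand are dropped and the merged outline is re-measured after clipping — boundary = 86.26 mm; (rotated 85° about Z; rotation is an isometry so areas/perimeters/island counts are preserved). Overall, the cross-section is a single solid region. Total boundary length (outer) = 86.26 mm.

86.26 mm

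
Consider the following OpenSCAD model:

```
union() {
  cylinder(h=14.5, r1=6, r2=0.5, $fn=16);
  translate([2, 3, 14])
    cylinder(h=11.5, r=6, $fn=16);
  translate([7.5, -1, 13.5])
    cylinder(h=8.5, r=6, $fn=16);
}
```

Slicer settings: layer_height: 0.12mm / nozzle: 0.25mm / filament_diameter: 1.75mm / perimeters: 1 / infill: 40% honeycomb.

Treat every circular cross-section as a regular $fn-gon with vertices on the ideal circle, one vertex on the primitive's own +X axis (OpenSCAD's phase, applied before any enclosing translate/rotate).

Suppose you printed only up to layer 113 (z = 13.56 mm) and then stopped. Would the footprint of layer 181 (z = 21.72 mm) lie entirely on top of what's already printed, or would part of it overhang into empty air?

part overhangs

Compare the two slices. At z = 13.56: the cone: at t=0.935 of its height the radius interpolates to r₁+(r₂−r₁)t = 0.857, giving a regular 16-gon of that circumradius (area = (16/2)·0.857²·sin(360°/16) = 2.25 mm²); the cylinder at (2, 3) is not intersected at this z (z outside [14, 25.5]); the r=6 cylinder at (7.5, -1) contributes a regular 16-gon of circumradius 6 (area = (16/2)·6.000²·sin(360°/16) = 110.21 mm²); Combining (union): the 2 present regions are separate (no shared area or edge), so areas and boundary lengths simply add and each stays a separate island — area = 112.46 mm². At z = 21.72: the cone does not reach this height (z outside [0, 14.5]); the r=6 cylinder at (2, 3) contributes a regular 16-gon of circumradius 6 (area = (16/2)·6.000²·sin(360°/16) = 110.21 mm²); the r=6 cylinder at (7.5, -1) contributes a regular 16-gon of circumradius 6 (area = (16/2)·6.000²·sin(360°/16) = 110.21 mm²); Taking the union: the regions partially overlap — summed areas 220.43 mm² minus the doubly-counted overlap 34.31 mm² gives 186.12 mm² — area = 186.12 mm². Checking containment: at z = 21.72 the cross-section extends beyond the z = 13.56 cross-section by about 73.66 mm².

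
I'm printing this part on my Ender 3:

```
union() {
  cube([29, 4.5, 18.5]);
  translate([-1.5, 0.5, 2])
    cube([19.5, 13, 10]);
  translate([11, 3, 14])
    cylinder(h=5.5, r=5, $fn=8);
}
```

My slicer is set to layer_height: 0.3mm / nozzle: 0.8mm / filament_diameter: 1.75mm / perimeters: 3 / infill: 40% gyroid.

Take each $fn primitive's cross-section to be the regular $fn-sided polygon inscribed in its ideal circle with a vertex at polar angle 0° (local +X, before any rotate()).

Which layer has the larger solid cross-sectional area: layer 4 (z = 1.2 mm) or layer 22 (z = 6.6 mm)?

layer 22 (z = 6.6 mm)

Layer 4 (z = 1.2): the cube is present — its section is the full 29×4.5 rectangle (area 130.50 mm²); the cube at (-1.5, 0.5) is absent (z outside [2, 12]); the cylinder at (11, 3) does not reach this height (z outside [14, 19.5]); Combining (union): only the 29×4.5 cube is present, so the union is just that shape — area = 130.50 mm². So its area = 130.50 mm². Layer 22 (z = 6.6): the cube (footprint 29×4.5) is included at this height (area 130.50 mm²); the 19.5×13 cube at (-1.5, 0.5) contributes its full rectangle (area 253.50 mm²); the cylinder at (11, 3) is absent (z outside [14, 19.5]); Taking the union: the regions partially overlap — summed areas 384.00 mm² minus the doubly-counted overlap 72.00 mm² gives 312.00 mm² — area = 312.00 mm². So its area = 312.00 mm². Layer 22 is larger (312.00 vs 130.50 mm²).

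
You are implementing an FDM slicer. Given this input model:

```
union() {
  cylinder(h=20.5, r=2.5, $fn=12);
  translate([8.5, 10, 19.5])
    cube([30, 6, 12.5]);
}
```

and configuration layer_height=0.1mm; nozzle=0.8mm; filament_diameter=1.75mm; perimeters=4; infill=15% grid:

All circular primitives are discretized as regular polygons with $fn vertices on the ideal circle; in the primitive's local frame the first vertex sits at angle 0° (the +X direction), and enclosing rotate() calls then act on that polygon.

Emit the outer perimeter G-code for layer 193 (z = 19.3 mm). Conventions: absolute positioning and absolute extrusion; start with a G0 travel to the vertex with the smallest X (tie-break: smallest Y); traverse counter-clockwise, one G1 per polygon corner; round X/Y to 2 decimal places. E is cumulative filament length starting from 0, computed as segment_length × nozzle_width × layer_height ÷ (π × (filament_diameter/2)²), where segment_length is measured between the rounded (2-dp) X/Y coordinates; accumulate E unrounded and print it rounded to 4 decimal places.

At z = 19.3 mm: the r=2.5 cylinder contributes a regular 12-gon of circumradius 2.5; the cube at (8.5, 10) is not intersected at this z (z outside [19.5, 32]); Combining (union): only the r=2.5 cylinder is present, so the union is just that shape — 1 connected region. The outline is a single polygon with 12 vertices. Extrusion per mm of travel: 0.8 × 0.1 / (π × 0.875²) = 0.033260. Accumulating E over each segment gives final E = 0.5171.

G0 X-2.50 Y0.00 Z19.30
G1 X-2.17 Y-1.25 E0.0430
G1 X-1.25 Y-2.17 E0.0863
G1 X0.00 Y-2.50 E0.1293
G1 X1.25 Y-2.17 E0.1723
G1 X2.17 Y-1.25 E0.2155
G1 X2.50 Y0.00 E0.2585
G1 X2.17 Y1.25 E0.3015
G1 X1.25 Y2.17 E0.3448
G1 X0.00 Y2.50 E0.3878
G1 X-1.25 Y2.17 E0.4308
G1 X-2.17 Y1.25 E0.4741
G1 X-2.50 Y0.00 E0.5171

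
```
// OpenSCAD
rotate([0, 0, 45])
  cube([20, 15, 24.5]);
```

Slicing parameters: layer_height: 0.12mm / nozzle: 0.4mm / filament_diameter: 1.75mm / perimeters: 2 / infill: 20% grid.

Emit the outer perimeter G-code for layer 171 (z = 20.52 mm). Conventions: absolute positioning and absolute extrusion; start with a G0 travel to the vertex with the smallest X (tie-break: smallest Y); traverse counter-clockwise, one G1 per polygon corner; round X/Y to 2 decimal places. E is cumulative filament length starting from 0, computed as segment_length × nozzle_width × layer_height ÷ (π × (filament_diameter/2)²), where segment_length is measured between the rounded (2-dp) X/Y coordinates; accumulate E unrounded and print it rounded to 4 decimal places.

G0 X-10.61 Y10.61 Z20.52
G1 X0.00 Y0.00 E0.2994
G1 X14.14 Y14.14 E0.6985
G1 X3.54 Y24.75 E0.9978
G1 X-10.61 Y10.61 E1.3970

At z = 20.52 mm: the cube (footprint 20×15) is included at this height; (whole slice rotated 45° about Z — lengths, areas and connectivity unchanged). The outline is a single polygon with 4 vertices. Extrusion per mm of travel: 0.4 × 0.12 / (π × 0.875²) = 0.019956. Accumulating E over each segment gives final E = 1.3970.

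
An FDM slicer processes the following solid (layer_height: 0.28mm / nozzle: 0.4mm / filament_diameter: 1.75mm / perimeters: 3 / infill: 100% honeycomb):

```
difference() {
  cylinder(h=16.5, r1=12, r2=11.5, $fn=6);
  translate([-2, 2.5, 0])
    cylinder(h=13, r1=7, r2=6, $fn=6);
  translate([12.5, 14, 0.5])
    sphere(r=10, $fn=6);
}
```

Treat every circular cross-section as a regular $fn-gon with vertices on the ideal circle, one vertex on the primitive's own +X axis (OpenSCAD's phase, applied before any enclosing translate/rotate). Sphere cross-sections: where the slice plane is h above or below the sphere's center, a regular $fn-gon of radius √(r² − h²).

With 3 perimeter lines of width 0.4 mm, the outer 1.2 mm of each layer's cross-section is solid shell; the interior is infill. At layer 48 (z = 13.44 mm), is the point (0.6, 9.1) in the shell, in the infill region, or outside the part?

At z = 13.44 mm: the cone (r1=12→r2=11.5) has section circumradius 11.593 here — a regular 6-gon; the cone at (-2, 2.5) is not intersected at this z (z outside [0, 13]); the sphere at (12.5, 14) does not reach this height (|z−center|=12.940 > r=10); Subtracting the remaining from the first: none of the subtracted shapes is present at this height, so the cone is unchanged — 1 connected region. Overall, the cross-section is a single solid region. The nearest boundary edge runs (5.80, 10.04)→(-5.80, 10.04); distance from the point to it = 0.94 mm. The point is inside the cross-section, 0.94 mm from the nearest boundary — within the 1.2 mm shell band (3 × 0.4).

shell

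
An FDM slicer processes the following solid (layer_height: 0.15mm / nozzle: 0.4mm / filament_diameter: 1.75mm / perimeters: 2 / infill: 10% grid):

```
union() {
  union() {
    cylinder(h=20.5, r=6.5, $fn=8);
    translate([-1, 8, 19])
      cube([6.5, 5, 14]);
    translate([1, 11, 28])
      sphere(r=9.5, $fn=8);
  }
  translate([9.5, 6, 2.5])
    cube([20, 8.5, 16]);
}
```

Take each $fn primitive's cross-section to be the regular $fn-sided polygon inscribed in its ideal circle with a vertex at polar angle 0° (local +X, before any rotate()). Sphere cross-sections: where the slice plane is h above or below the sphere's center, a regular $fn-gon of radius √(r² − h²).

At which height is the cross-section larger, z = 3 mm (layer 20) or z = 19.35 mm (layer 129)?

Layer 20 (z = 3): the cylinder: section is a regular 8-gon, circumradius r=6.5 (area = (8/2)·6.500²·sin(360°/8) = 119.50 mm²); the cube at (-1, 8) is not intersected at this z (z outside [19, 33]); the sphere at (1, 11) is not intersected at this z (|z−center|=25.000 > r=9.5); Taking the union: only the r=6.5 cylinder is present, so the union is just that shape — area = 119.50 mm²; the 20×8.5 cube at (9.5, 6) contributes its full rectangle (area 170.00 mm²); Merging all regions: the 2 present regions are separate (no shared area or edge), so areas and boundary lengths simply add and each stays a separate island — area = 289.50 mm². So its area = 289.50 mm². Layer 129 (z = 19.35): the r=6.5 cylinder contributes a regular 8-gon of circumradius 6.5 (area = (8/2)·6.500²·sin(360°/8) = 119.50 mm²); the cube at (-1, 8) is present — its section is the full 6.5×5 rectangle (area 32.50 mm²); the r=9.5 sphere at (1, 11) contributes a regular 8-gon of circumradius √(9.5²−8.65²) = 3.928 (area = (8/2)·3.928²·sin(360°/8) = 43.64 mm²); Taking the union: the regions partially overlap — summed areas 195.64 mm² minus the doubly-counted overlap 26.90 mm² gives 168.74 mm² — area = 168.74 mm²; the cube at (9.5, 6) is not intersected at this z (z outside [2.5, 18.5]); Combining (union): only that combined region is present, so the union is just that shape — area = 168.74 mm². So its area = 168.74 mm². Layer 20 is larger (289.50 vs 168.74 mm²).

layer 20 (z = 3 mm)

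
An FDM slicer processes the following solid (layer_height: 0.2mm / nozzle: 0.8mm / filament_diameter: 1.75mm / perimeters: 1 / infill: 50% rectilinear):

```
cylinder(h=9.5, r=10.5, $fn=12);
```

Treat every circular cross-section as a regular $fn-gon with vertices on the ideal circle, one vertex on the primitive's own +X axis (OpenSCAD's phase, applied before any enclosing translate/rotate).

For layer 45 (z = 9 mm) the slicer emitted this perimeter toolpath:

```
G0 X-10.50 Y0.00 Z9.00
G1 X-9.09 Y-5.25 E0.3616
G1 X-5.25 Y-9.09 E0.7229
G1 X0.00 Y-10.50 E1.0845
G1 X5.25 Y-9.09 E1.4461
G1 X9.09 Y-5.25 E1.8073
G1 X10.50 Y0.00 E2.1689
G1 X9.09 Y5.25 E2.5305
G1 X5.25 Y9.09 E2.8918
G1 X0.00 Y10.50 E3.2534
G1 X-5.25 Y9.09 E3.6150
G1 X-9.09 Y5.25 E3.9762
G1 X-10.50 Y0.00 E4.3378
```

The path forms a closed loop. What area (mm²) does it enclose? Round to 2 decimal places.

Apply the shoelace formula to the sequence of (X, Y) vertices; enclosed area = 330.63 mm².

330.63 mm²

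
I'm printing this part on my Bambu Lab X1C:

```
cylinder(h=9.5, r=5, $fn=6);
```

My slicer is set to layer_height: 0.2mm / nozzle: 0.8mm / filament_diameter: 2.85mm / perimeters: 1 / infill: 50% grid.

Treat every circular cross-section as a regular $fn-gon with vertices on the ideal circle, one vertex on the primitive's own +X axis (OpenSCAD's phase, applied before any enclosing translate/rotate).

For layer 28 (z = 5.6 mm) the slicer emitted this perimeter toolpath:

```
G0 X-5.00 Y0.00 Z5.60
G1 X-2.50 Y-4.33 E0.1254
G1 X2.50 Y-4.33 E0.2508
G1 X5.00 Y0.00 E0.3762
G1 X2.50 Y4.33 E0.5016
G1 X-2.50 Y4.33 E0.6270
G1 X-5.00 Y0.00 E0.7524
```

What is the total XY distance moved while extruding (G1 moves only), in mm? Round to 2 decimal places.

30.00 mm

Sum the Euclidean lengths of each G1 segment: total = 30.00 mm.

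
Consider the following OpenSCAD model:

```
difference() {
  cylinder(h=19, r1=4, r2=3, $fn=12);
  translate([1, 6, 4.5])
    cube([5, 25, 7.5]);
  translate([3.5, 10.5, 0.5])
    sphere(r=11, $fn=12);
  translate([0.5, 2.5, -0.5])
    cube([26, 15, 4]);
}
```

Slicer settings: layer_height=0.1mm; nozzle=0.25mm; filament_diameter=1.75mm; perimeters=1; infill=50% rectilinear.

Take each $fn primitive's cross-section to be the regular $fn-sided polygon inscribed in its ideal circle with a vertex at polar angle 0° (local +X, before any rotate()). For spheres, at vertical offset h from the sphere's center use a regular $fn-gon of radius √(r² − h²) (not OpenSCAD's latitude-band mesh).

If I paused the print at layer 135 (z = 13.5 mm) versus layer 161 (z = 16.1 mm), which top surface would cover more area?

layer 135 (z = 13.5 mm)

Layer 135 (z = 13.5): the cone (r1=4→r2=3) has section circumradius 3.289 here — a regular 12-gon (area = (12/2)·3.289²·sin(360°/12) = 32.46 mm²); the cube at (1, 6) is not intersected at this z (z outside [4.5, 12]); the sphere at (3.5, 10.5) is absent (|z−center|=13.000 > r=11); the cube at (0.5, 2.5) is absent (z outside [-0.5, 3.5]); Subtracting the remaining from the first: none of the subtracted shapes is present at this height, so the cone is unchanged — area = 32.46 mm². So its area = 32.46 mm². Layer 161 (z = 16.1): the cone: at t=0.847 of its height the radius interpolates to r₁+(r₂−r₁)t = 3.153, giving a regular 12-gon of that circumradius (area = (12/2)·3.153²·sin(360°/12) = 29.82 mm²); the cube at (1, 6) is not intersected at this z (z outside [4.5, 12]); the sphere at (3.5, 10.5) is absent (|z−center|=15.600 > r=11); the cube at (0.5, 2.5) does not reach this height (z outside [-0.5, 3.5]); Taking the first minus the rest: none of the subtracted shapes is present at this height, so the cone is unchanged — area = 29.82 mm². So its area = 29.82 mm². Layer 135 is larger (32.46 vs 29.82 mm²).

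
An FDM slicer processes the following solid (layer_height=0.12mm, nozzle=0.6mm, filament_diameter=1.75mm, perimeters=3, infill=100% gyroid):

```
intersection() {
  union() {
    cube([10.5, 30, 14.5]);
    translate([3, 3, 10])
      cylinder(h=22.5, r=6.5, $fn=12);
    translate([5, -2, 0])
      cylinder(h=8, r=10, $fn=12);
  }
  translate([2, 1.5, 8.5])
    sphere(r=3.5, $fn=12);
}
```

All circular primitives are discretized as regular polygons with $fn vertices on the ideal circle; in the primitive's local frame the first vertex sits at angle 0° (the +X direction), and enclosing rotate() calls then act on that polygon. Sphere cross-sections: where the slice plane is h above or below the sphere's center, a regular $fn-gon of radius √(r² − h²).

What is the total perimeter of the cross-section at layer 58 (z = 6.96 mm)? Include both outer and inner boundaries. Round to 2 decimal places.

19.52 mm

At z = 6.96 mm: the cube (footprint 10.5×30) is included at this height (perimeter 81.00 mm); the cylinder at (3, 3) is not intersected at this z (z outside [10, 32.5]); the cylinder at (5, -2): section is a regular 12-gon, circumradius r=10 (perimeter = 2·12·10.000·sin(180°/12) = 62.12 mm); Taking the union: the regions partially overlap (shared area 76.51 mm²), so the edge portions inside another operand are dropped and the merged outline is re-measured after clipping — boundary = 108.74 mm; the r=3.5 sphere at (2, 1.5) slices to a regular 12-gon of circumradius 3.143 (√(r²−h²) with h=1.54 from center) (perimeter = 2·12·3.143·sin(180°/12) = 19.52 mm); Taking the intersection: the r=3.5 sphere at (2, 1.5) lies inside the result so far, so the common part is the r=3.5 sphere at (2, 1.5) itself — boundary = 19.52 mm. Overall, the cross-section is a single solid region. Total boundary length (outer) = 19.52 mm.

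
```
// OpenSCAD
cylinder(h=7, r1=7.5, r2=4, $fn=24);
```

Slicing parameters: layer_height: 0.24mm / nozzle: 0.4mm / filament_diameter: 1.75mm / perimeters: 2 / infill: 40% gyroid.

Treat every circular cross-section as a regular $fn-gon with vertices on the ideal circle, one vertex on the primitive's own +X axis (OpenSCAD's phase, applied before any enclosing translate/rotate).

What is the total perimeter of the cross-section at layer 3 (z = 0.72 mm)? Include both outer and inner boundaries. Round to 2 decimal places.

At z = 0.72 mm: the cone: at t=0.103 of its height the radius interpolates to r₁+(r₂−r₁)t = 7.140, giving a regular 24-gon of that circumradius (perimeter = 2·24·7.140·sin(180°/24) = 44.73 mm). Overall, the cross-section is a single solid region. Total boundary length (outer) = 44.73 mm.

44.73 mm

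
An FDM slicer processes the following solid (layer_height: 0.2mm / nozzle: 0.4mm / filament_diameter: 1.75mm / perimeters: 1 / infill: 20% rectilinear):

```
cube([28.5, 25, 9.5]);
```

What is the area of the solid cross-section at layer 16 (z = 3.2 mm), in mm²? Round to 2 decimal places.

At z = 3.2 mm: the cube (footprint 28.5×25) is included at this height (area 712.50 mm²). Overall, the cross-section is a single solid region. Net area = 712.50 mm².

712.50 mm²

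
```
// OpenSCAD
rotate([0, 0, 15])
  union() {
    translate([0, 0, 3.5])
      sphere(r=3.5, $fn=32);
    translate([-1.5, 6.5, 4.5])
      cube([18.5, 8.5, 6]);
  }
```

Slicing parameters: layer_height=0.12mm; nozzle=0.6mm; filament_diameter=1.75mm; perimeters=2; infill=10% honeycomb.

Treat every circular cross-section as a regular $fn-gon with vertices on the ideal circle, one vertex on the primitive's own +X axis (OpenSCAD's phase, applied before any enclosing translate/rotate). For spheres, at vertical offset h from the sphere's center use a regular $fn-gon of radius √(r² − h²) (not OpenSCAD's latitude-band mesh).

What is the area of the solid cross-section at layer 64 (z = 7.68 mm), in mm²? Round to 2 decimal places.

At z = 7.68 mm: the sphere is absent (|z−center|=4.180 > r=3.5); the 18.5×8.5 cube at (-1.5, 6.5) contributes its full rectangle (area 157.25 mm²); Combining (union): only the 18.5×8.5 cube at (-1.5, 6.5) is present, so the union is just that shape — area = 157.25 mm²; (rotated 15° about Z; rotation is an isometry so areas/perimeters/island counts are preserved). Overall, the cross-section is a single solid region. Net area = 157.25 mm².

157.25 mm²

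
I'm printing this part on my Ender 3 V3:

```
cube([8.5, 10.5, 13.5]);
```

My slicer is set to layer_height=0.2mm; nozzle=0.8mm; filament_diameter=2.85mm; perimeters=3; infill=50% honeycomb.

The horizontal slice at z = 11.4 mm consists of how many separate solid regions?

1

At z = 11.4 mm: the cube is present — its section is the full 8.5×10.5 rectangle. The result has 1 disconnected region.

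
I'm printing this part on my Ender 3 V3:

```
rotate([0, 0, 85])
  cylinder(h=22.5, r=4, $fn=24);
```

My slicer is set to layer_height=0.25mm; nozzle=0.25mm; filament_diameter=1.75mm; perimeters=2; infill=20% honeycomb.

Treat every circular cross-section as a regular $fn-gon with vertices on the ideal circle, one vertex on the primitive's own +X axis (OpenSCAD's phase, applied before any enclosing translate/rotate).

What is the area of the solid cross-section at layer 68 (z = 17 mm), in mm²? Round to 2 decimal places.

49.69 mm²

At z = 17 mm: the r=4 cylinder contributes a regular 24-gon of circumradius 4 (area = (24/2)·4.000²·sin(360°/24) = 49.69 mm²); (whole slice rotated 85° about Z — lengths, areas and connectivity unchanged). Overall, the cross-section is a single solid region. Net area = 49.69 mm².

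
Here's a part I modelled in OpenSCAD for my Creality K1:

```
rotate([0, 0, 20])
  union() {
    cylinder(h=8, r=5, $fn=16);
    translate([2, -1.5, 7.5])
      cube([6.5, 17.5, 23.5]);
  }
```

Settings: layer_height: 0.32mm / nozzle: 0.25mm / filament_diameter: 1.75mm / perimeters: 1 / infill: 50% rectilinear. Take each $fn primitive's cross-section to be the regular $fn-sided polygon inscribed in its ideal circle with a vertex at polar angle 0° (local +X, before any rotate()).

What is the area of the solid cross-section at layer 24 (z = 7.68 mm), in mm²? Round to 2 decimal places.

176.48 mm²

At z = 7.68 mm: the r=5 cylinder gives a regular 16-gon of circumradius 5 (constant along its height) (area = (16/2)·5.000²·sin(360°/16) = 76.54 mm²); the 6.5×17.5 cube at (2, -1.5) contributes its full rectangle (area 113.75 mm²); Combining (union): the regions partially overlap — summed areas 190.29 mm² minus the doubly-counted overlap 13.81 mm² gives 176.48 mm² — area = 176.48 mm²; (rotated 20° about Z; rotation is an isometry so areas/perimeters/island counts are preserved). Overall, the cross-section is a single solid region. Net area = 176.48 mm².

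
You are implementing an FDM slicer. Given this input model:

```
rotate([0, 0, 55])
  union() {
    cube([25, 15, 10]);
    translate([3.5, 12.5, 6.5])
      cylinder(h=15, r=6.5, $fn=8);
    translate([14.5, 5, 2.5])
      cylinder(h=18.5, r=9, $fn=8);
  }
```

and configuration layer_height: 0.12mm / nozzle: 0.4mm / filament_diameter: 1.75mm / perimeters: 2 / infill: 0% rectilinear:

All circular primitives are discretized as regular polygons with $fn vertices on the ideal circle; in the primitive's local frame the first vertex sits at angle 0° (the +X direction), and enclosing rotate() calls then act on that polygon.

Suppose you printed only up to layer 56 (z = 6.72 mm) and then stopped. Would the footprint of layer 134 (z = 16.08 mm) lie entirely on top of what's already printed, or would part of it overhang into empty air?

Compare the two slices. At z = 6.72: the cube (footprint 25×15) is included at this height (area 375.00 mm²); the cylinder at (3.5, 12.5): section is a regular 8-gon, circumradius r=6.5 (area = (8/2)·6.500²·sin(360°/8) = 119.50 mm²); the cylinder at (14.5, 5): section is a regular 8-gon, circumradius r=9 (area = (8/2)·9.000²·sin(360°/8) = 229.10 mm²); Taking the union: the regions partially overlap — summed areas 723.60 mm² minus the doubly-counted overlap 267.99 mm² gives 455.61 mm² — area = 455.61 mm²; (whole slice rotated 55° about Z — lengths, areas and connectivity unchanged). At z = 16.08: the cube is not intersected at this z (z outside [0, 10]); the cylinder at (3.5, 12.5): section is a regular 8-gon, circumradius r=6.5 (area = (8/2)·6.500²·sin(360°/8) = 119.50 mm²); the r=9 cylinder at (14.5, 5) contributes a regular 8-gon of circumradius 9 (area = (8/2)·9.000²·sin(360°/8) = 229.10 mm²); Taking the union: the regions partially overlap — summed areas 348.60 mm² minus the doubly-counted overlap 5.79 mm² gives 342.81 mm² — area = 342.81 mm²; (rotated 55° about Z; rotation is an isometry so areas/perimeters/island counts are preserved). Checking containment: the cross-section at z = 16.08 is a subset of the cross-section at z = 6.72.

entirely on top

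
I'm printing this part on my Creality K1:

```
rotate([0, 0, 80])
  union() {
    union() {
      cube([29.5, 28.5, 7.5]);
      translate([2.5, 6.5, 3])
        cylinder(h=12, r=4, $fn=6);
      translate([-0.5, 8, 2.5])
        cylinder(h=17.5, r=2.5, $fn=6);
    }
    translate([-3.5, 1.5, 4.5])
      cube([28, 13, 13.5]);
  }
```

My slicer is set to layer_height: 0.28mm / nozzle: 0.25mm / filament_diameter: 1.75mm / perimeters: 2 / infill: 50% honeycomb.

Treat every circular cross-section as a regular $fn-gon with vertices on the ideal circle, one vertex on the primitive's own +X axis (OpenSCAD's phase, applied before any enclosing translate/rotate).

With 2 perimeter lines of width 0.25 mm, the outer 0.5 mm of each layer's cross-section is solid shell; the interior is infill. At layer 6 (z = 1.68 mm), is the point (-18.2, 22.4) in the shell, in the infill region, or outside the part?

infill

At z = 1.68 mm: the cube (footprint 29.5×28.5) is included at this height; the cylinder at (2.5, 6.5) is not intersected at this z (z outside [3, 15]); the cylinder at (-0.5, 8) is not intersected at this z (z outside [2.5, 20]); Combining (union): only the 29.5×28.5 cube is present, so the union is just that shape — 1 connected region; the cube at (-3.5, 1.5) does not reach this height (z outside [4.5, 18]); Combining (union): only that combined region is present, so the union is just that shape — 1 connected region; (rotated 80° about Z; rotation is an isometry so areas/perimeters/island counts are preserved). Overall, the cross-section is a single solid region. Undo the 80° rotation: the query point maps to (18.899, 21.813) in the un-rotated model frame. The nearest boundary edge runs (29.50, 28.50)→(0.00, 28.50); distance from the point to it = 6.69 mm. The point is inside the cross-section and 6.69 mm from the nearest boundary — more than the 0.5 mm shell width (2 × 0.25), so it's in the infill interior.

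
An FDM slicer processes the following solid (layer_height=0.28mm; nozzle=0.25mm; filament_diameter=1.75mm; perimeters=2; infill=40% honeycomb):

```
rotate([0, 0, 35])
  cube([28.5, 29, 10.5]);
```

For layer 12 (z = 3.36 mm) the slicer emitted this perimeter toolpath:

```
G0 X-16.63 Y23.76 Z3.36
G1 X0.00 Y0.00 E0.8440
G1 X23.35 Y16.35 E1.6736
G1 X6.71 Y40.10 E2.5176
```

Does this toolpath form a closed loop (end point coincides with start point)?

Start point (G0): (-16.63, 23.76). End point (last G1): the path does not return to the start — open.

no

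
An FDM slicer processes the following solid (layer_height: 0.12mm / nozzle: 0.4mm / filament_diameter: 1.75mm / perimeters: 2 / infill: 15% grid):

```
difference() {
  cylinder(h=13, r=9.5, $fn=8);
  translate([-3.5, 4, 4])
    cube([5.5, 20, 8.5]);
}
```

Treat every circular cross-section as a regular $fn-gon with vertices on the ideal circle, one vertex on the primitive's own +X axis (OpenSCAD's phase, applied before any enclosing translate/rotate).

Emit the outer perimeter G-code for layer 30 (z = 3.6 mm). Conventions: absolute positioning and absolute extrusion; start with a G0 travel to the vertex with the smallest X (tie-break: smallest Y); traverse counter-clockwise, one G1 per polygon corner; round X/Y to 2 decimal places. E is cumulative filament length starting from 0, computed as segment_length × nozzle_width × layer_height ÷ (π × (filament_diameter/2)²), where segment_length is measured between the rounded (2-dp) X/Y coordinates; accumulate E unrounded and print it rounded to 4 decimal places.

G0 X-9.50 Y0.00 Z3.60
G1 X-6.72 Y-6.72 E0.1451
G1 X0.00 Y-9.50 E0.2903
G1 X6.72 Y-6.72 E0.4354
G1 X9.50 Y0.00 E0.5805
G1 X6.72 Y6.72 E0.7256
G1 X0.00 Y9.50 E0.8708
G1 X-6.72 Y6.72 E1.0159
G1 X-9.50 Y0.00 E1.1610

At z = 3.6 mm: the r=9.5 cylinder gives a regular 8-gon of circumradius 9.5 (constant along its height); the cube at (-3.5, 4) does not reach this height (z outside [4, 12.5]); After the difference (first − rest): none of the subtracted shapes is present at this height, so the r=9.5 cylinder is unchanged — 1 connected region. The outline is a single polygon with 8 vertices. Extrusion per mm of travel: 0.4 × 0.12 / (π × 0.875²) = 0.019956. Accumulating E over each segment gives final E = 1.1610.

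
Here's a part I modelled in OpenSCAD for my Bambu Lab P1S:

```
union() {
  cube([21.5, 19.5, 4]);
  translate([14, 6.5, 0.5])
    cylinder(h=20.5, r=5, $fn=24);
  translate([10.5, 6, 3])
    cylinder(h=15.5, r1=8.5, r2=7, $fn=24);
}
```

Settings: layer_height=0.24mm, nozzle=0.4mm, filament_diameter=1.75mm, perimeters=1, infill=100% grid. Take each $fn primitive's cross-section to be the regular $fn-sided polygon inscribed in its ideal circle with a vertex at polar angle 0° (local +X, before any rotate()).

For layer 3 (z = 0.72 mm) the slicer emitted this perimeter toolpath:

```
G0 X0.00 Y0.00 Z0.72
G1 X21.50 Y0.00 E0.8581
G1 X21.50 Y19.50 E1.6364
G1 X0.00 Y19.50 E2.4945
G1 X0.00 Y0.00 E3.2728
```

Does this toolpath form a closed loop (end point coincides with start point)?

Start point (G0): (0.00, 0.00). End point (last G1): the path returns to the start — closed.

yes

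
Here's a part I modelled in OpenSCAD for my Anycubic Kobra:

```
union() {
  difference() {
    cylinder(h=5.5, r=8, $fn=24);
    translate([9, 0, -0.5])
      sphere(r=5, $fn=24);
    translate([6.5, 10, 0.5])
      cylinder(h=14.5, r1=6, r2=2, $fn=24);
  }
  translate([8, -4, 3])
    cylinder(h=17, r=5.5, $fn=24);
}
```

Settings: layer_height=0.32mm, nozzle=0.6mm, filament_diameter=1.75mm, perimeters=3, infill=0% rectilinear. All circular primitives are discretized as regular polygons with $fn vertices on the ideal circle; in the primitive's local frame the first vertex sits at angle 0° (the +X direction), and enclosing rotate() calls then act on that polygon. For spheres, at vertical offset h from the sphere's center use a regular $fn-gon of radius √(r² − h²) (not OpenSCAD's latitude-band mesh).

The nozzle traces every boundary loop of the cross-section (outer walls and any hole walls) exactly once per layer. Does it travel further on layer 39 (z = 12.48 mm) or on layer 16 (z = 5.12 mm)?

layer 16 (z = 5.12 mm)

Layer 39 (z = 12.48): the cylinder is not intersected at this z (z outside [0, 5.5]); the sphere at (9, 0) does not reach this height (|z−center|=12.980 > r=5); the cone at (6.5, 10): at t=0.826 of its height the radius interpolates to r₁+(r₂−r₁)t = 2.695, giving a regular 24-gon of that circumradius (perimeter = 2·24·2.695·sin(180°/24) = 16.89 mm); Taking the first minus the rest: the first operand is absent here, so nothing remains; the r=5.5 cylinder at (8, -4) gives a regular 24-gon of circumradius 5.5 (constant along its height) (perimeter = 2·24·5.500·sin(180°/24) = 34.46 mm); Taking the union: only the r=5.5 cylinder at (8, -4) is present, so the union is just that shape — boundary = 34.46 mm. So its perimeter = 34.46 mm. Layer 16 (z = 5.12): the r=8 cylinder gives a regular 24-gon of circumradius 8 (constant along its height) (perimeter = 2·24·8.000·sin(180°/24) = 50.12 mm); the sphere at (9, 0) is absent (|z−center|=5.620 > r=5); the cone at (6.5, 10) (r1=6→r2=2) has section circumradius 4.726 here — a regular 24-gon (perimeter = 2·24·4.726·sin(180°/24) = 29.61 mm); Taking the first minus the rest: starting from the r=8 cylinder, the cone at (6.5, 10) partially overlaps it — only the 1.98 mm² overlap (of its 69.35 mm²) is removed, clipping the outline — boundary = 50.22 mm; the r=5.5 cylinder at (8, -4) contributes a regular 24-gon of circumradius 5.5 (perimeter = 2·24·5.500·sin(180°/24) = 34.46 mm); Taking the union: the regions partially overlap (shared area 30.18 mm²), so the edge portions inside another operand are dropped and the merged outline is re-measured after clipping — boundary = 62.56 mm. So its perimeter = 62.56 mm. Layer 16 is larger (62.56 vs 34.46 mm).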